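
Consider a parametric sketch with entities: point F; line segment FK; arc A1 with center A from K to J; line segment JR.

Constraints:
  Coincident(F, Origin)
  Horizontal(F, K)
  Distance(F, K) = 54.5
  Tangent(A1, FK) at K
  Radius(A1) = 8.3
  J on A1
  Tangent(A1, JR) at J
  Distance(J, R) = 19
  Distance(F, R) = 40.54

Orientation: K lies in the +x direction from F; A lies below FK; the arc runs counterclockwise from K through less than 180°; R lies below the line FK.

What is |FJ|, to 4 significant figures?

48.07

F is at the origin; FK is horizontal with |FK| = 54.5 and K on the +x side, so K = (54.50, 0.000). A1 meets FK tangentially, so AK is at right angles to FK, so A = K + (0, -8.3) = (54.50, -8.300). Since AJ ⟂ JR (tangency), |AR| = √(8.3² + 19.0²) = 20.73 regardless of where J sits on A1. So R lies on both circle(F, 40.54) and circle(A, 20.73); the below-FK intersection is R = (36.25, -18.14). J is the foot of the tangent from R: J = (47.96, -3.184).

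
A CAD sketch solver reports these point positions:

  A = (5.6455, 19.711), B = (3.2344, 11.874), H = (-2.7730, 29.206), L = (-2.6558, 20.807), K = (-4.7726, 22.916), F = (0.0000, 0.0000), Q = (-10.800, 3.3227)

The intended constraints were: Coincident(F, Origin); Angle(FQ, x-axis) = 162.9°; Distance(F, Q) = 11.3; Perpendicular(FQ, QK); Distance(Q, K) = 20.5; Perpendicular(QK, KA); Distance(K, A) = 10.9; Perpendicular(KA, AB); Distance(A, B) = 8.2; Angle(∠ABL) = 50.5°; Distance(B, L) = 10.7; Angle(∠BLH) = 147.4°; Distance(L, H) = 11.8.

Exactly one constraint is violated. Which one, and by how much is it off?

Distance(L, H) = 11.8 — off by 3.40.

F = (0.00, 0.00) ✓; FQ at 162.9° ✓; |FQ| = 11.30 ✓; ∠(FQ, QK) = 90.00° ✓; |QK| = 20.50 ✓; ∠(QK, KA) = 90.00° ✓; |KA| = 10.90 ✓; ∠(KA, AB) = 90.00° ✓; |AB| = 8.200 ✓; ∠ABL = 50.50° ✓; |BL| = 10.70 ✓; ∠BLH = 147.4° ✓; |LH| = 8.400 ✗.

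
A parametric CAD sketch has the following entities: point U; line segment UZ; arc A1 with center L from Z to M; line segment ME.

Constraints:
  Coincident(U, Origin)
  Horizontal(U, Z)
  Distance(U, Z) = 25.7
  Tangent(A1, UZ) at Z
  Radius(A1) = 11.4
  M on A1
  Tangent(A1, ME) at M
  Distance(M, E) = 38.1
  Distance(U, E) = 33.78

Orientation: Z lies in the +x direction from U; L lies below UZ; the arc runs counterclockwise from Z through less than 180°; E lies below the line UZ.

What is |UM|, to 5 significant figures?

17.509

Checks: |LM| = 11.40 ✓; ∠(LM, ME) = 90.00° ✓; |ME| = 38.10 ✓; |UE| = 33.78 ✓.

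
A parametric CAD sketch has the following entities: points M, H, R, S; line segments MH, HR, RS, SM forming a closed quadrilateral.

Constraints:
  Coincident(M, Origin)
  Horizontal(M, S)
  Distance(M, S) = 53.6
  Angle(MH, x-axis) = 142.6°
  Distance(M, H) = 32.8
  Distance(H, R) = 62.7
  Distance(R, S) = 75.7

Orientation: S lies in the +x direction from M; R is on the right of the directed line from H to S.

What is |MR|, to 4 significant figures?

42.00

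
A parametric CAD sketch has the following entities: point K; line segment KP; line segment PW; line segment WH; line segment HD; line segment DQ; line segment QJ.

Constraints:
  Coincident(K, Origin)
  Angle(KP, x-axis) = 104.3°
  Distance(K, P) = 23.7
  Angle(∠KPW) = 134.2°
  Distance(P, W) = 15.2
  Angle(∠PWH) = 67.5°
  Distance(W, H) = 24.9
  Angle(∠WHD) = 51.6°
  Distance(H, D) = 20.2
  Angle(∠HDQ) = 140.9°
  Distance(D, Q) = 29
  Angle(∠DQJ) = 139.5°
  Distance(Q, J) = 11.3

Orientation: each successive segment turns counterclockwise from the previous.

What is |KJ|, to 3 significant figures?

54.1

K is at the origin; KP runs at 104.3° with length 23.7, so P = (-5.85, 23.0). ∠KPW = 134.2° gives PW at 150° from the x-axis; with |PW| = 15.2, W = (-19.0, 30.5). ∠PWH = 67.5° gives WH at -97.4° from the x-axis; with |WH| = 24.9, H = (-22.2, 5.85). ∠WHD = 51.6° gives HD at 31.0° from the x-axis; with |HD| = 20.2, D = (-4.92, 16.3). ∠HDQ = 140.9° gives DQ at 70.1° from the x-axis; with |DQ| = 29.0, Q = (4.95, 43.5). ∠DQJ = 139.5° gives QJ at 111° from the x-axis; with |QJ| = 11.3, J = (0.972, 54.1). Then |KJ| = |J − K| = 54.1.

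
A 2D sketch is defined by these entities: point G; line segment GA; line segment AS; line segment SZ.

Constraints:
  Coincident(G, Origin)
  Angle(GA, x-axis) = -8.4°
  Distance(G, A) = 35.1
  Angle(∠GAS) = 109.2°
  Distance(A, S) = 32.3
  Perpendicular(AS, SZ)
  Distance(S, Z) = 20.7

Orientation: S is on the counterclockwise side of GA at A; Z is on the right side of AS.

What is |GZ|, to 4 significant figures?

69.44

G is at the origin; GA runs at -8.4° with length 35.1, so A = 35.1·(cos -8.4°, sin -8.4°) = (34.72, -5.128). ∠GAS = 109.2°, so AS runs at -8.4° + (180° − 109.2°) = 62.40° from the x-axis; with |AS| = 32.3, S = A + 32.3·(cos 62.40°, sin 62.40°) = (49.69, 23.50). AS is perpendicular to SZ; with |SZ| = 20.7 on the right of AS, Z = S + 20.7·(0.8862, -0.4633) = (68.03, 13.91). Then |GZ| = |Z − G| = 69.44.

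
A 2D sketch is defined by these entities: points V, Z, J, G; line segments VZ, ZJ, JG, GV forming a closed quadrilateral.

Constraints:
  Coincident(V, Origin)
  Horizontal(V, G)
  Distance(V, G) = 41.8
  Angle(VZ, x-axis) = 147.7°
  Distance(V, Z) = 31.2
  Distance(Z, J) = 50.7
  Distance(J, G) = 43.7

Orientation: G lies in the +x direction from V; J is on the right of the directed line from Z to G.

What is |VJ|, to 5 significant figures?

23.788

V is at the origin; V and G share the same y with |VG| = 41.8 and G in +x, so G = (41.8, 0). VZ runs at 147.7° with |VZ| = 31.2, so Z = (-26.372, 16.672). J is determined by |ZJ| = 50.7 and |JG| = 43.7 together: it lies at the intersection of circle(Z, 50.7) and circle(G, 43.7). With |ZG| = 70.181, the foot of the radical line on ZG is 39.798 from Z and the perpendicular offset is √(50.7² − 39.798²) = 31.410. Taking the right-of-ZG solution: J = (4.8254, -23.293).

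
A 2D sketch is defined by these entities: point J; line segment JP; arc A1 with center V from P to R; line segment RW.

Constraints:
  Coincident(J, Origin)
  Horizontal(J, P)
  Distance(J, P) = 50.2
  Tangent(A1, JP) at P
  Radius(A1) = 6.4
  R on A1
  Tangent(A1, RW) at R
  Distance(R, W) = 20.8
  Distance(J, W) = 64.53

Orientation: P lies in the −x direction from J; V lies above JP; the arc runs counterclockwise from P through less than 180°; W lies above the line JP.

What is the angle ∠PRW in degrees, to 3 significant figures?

115°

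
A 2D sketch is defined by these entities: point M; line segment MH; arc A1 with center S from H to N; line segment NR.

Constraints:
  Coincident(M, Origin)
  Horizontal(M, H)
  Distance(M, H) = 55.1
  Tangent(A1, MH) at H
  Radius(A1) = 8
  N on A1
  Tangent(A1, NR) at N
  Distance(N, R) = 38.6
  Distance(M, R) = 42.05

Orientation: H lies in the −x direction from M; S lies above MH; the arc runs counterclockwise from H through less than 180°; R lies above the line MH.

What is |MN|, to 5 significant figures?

48.866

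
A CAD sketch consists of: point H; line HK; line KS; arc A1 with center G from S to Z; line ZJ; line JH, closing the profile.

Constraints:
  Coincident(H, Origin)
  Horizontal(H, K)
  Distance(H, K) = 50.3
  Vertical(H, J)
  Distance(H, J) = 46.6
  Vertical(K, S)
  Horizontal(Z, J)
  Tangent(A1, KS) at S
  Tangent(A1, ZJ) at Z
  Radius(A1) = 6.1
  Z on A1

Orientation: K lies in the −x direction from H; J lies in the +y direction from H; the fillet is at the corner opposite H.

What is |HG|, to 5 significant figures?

59.949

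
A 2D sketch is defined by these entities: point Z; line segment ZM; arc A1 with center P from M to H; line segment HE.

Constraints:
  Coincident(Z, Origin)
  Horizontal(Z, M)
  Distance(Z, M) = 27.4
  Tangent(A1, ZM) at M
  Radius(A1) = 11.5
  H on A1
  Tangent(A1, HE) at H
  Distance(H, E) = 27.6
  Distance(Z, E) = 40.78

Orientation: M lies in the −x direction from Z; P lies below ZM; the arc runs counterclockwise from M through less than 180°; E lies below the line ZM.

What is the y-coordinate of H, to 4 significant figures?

-20.19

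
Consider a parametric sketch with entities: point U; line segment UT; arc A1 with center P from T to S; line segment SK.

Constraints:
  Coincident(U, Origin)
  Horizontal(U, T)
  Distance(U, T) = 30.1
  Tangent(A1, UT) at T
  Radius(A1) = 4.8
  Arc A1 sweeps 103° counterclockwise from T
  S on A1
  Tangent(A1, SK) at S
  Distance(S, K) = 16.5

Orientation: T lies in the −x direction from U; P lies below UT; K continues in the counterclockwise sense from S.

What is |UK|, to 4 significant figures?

38.04

U is at the origin; UT is horizontal with |UT| = 30.1 and T on the −x side, so T = (-30.10, 0.000). A1 meets UT tangentially, so PT is at right angles to UT, so P = T + (0, -4.8) = (-30.10, -4.800). On A1, T sits at bearing 90° from P; a 103° counterclockwise sweep puts S at bearing 193°, so S = P + 4.8·(cos 193°, sin 193°) = (-34.78, -5.880). Tangency of A1 to SK means the radius PS is perpendicular to SK, so SK runs along (−sin 193°, cos 193°); with |SK| = 16.5, K = (-31.07, -21.96). Then |UK| = |K − U| = 38.04.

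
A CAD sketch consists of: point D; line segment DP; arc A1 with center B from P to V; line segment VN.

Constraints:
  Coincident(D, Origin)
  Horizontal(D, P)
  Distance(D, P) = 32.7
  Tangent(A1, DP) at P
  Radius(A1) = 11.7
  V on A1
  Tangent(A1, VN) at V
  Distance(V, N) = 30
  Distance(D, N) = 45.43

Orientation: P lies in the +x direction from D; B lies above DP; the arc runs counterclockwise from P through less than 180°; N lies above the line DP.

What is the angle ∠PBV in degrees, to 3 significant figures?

136°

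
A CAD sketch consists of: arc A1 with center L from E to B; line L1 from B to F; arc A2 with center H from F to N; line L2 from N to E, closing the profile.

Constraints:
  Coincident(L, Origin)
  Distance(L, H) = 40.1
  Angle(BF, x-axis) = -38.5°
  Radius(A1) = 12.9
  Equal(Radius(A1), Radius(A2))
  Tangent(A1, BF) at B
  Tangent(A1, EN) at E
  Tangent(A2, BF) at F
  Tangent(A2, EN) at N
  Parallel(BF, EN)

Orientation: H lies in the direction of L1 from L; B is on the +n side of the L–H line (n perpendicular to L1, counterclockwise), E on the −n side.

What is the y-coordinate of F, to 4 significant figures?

-14.87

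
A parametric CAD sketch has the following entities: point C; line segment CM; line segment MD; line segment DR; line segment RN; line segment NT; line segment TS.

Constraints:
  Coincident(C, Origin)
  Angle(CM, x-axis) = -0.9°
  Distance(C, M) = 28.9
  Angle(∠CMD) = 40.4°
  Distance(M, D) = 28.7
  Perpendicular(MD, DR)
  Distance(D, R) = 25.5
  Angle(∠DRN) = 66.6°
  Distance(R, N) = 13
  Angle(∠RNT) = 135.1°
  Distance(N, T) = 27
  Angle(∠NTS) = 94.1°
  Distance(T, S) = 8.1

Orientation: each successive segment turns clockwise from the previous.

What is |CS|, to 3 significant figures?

28.1

∠RNT = 135.1° gives NT at -28.8° from the x-axis; with |NT| = 27.0, T = (26.7, -8.44). ∠NTS = 94.1° gives TS at -115° from the x-axis; with |TS| = 8.1, S = (23.3, -15.8). Then |CS| = |S − C| = 28.1.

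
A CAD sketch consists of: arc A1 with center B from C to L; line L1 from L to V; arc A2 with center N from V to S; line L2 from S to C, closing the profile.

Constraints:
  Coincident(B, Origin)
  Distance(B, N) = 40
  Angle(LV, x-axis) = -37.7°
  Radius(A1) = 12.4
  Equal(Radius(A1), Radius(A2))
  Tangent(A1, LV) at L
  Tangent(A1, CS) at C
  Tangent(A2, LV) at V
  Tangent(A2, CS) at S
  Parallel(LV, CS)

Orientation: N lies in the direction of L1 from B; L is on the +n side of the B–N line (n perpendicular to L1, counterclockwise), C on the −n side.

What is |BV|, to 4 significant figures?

41.88

Tangency of A1 to both parallel lines with radius 12.4 puts L and C at B ± 12.4·n: L = (7.583, 9.811), C = (-7.583, -9.811). Equal radii place V and S the same way about N: V = N + 12.4·n = (39.23, -14.65), S = N − 12.4·n = (24.07, -34.27). Then |BV| = |V − B| = 41.88.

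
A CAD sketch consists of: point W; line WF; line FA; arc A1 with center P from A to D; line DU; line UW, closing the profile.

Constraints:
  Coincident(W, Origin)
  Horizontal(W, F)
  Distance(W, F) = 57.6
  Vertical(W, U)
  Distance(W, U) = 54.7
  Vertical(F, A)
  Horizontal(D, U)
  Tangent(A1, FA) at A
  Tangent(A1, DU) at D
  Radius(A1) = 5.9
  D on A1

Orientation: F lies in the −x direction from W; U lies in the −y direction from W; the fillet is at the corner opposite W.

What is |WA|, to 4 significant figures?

75.49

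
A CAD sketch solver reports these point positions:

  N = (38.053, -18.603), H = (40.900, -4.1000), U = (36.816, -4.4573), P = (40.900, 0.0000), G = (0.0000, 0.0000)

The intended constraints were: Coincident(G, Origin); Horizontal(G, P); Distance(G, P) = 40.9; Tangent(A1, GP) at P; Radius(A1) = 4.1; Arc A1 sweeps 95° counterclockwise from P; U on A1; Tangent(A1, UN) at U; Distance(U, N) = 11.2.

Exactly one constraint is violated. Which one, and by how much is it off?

Distance(U, N) = 11.2 — off by 3.00.

G = (0.00, 0.00) ✓; G.y = 0.00, P.y = 0.00 ✓; |GP| = 40.90 ✓; ∠(HP, PG) = 90.00° ✓; |HP| = 4.100 ✓; bearing(H→U) − bearing(H→P) = 95.00° ✓; |HU| = 4.100 ✓; ∠(HU, UN) = 90.00° ✓; |UN| = 14.20 ✗.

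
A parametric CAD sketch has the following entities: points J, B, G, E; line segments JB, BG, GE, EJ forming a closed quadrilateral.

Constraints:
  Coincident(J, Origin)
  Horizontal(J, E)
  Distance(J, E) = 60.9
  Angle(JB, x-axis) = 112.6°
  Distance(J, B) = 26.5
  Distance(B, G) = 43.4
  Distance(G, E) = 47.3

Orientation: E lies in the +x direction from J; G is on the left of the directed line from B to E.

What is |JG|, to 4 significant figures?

48.48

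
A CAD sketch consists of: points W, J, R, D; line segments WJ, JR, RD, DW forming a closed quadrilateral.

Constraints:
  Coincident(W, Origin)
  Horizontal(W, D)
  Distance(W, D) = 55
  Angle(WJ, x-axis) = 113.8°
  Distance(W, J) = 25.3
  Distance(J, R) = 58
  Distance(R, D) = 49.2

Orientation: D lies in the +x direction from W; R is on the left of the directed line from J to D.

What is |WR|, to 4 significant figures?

63.72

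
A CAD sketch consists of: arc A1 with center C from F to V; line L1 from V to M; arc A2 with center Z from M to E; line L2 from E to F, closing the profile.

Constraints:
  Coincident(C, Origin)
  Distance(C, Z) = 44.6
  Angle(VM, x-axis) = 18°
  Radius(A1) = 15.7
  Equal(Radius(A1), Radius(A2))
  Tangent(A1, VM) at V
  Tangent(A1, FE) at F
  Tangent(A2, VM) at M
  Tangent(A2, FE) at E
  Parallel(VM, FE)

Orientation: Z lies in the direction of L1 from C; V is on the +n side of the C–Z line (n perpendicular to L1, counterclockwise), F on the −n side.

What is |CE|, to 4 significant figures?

47.28

The slot axis is L1's direction at 18.0°, so u = (cos 18.0°, sin 18.0°) = (0.9511, 0.3090) and n = (−sin 18.0°, cos 18.0°) = (-0.3090, 0.9511). C is at the origin and Z lies 44.6 along u from C, so Z = 44.6·u = (42.42, 13.78). Tangency of A1 to both parallel lines with radius 15.7 puts V and F at C ± 15.7·n: V = (-4.852, 14.93), F = (4.852, -14.93). Equal radii place M and E the same way about Z: M = Z + 15.7·n = (37.57, 28.71), E = Z − 15.7·n = (47.27, -1.149). Then |CE| = |E − C| = 47.28.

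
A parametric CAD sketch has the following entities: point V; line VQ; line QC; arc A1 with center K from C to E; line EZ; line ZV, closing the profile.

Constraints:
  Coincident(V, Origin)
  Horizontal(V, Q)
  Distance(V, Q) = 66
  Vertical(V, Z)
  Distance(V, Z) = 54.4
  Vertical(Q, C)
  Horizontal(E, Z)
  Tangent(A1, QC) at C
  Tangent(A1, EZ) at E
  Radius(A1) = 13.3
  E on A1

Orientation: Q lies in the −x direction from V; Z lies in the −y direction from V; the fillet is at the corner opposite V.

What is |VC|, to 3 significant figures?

77.8

V is at the origin; V and Q share the same y with |VQ| = 66.0 and Q on the −x side, so Q = (-66.0, 0.00). VZ is vertical with |VZ| = 54.4 and Z on the −y side, so Z = (0.00, -54.4). The virtual corner opposite V is at (-66.0, -54.4). The tangent condition forces KC to be normal to QC and the tangent condition forces KE to be normal to EZ, with radius 13.3, so the center K sits 13.3 in from both sides at K = (-52.7, -41.1). That places the tangent points at C = (-66.0, -41.1) on QC and E = (-52.7, -54.4) on EZ. Then |VC| = |C − V| = 77.8.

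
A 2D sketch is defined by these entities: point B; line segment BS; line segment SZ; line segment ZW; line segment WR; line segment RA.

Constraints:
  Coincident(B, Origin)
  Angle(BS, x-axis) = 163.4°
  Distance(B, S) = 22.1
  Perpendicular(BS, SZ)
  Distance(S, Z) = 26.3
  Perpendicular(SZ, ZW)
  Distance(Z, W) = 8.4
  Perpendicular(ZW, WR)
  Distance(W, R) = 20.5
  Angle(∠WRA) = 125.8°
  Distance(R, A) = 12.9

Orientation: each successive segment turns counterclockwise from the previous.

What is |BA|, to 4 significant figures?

24.23

B is at the origin; BS runs at 163.4° with length 22.1, so S = (-21.18, 6.314). The perpendicularity gives SZ at right angles to BS, so SZ runs at -106.6°; with |SZ| = 26.3, Z = (-28.69, -18.89). SZ ⟂ ZW, so ZW runs at -16.60°; with |ZW| = 8.4, W = (-20.64, -21.29). ZW is perpendicular to WR, so WR runs at 73.40°; with |WR| = 20.5, R = (-14.79, -1.644). ∠WRA = 125.8° gives RA at 127.6° from the x-axis; with |RA| = 12.9, A = (-22.66, 8.576). Then |BA| = |A − B| = 24.23.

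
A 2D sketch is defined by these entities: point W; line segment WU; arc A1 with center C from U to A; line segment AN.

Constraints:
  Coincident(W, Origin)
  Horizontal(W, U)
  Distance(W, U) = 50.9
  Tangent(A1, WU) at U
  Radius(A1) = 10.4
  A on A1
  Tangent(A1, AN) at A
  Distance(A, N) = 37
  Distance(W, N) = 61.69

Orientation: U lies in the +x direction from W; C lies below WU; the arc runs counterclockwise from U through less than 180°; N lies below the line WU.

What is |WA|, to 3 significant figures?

41.8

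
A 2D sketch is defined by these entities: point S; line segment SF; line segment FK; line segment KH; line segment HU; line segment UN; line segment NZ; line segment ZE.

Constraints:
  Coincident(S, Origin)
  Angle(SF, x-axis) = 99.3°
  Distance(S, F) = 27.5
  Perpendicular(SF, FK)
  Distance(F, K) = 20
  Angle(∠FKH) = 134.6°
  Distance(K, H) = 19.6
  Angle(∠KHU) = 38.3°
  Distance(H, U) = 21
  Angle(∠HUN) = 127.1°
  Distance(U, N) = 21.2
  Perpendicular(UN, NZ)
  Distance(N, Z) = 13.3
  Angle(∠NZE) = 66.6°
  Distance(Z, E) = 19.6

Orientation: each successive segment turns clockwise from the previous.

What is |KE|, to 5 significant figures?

7.0095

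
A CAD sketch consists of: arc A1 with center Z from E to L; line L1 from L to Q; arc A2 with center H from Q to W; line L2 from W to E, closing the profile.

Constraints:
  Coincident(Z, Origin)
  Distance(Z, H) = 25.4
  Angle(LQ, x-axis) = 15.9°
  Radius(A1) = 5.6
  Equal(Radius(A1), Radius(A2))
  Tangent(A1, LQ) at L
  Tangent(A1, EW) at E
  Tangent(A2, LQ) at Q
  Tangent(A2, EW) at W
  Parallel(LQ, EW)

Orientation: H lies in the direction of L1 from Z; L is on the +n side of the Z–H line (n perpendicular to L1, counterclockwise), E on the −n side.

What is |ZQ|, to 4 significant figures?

26.01

The slot axis is L1's direction at 15.9°, so u = (cos 15.9°, sin 15.9°) = (0.9617, 0.2740) and n = (−sin 15.9°, cos 15.9°) = (-0.2740, 0.9617). Z is at the origin and H lies 25.4 along u from Z, so H = 25.4·u = (24.43, 6.959). Tangency of A1 to both parallel lines with radius 5.6 puts L and E at Z ± 5.6·n: L = (-1.534, 5.386), E = (1.534, -5.386). Equal radii place Q and W the same way about H: Q = H + 5.6·n = (22.89, 12.34), W = H − 5.6·n = (25.96, 1.573). Then |ZQ| = |Q − Z| = 26.01.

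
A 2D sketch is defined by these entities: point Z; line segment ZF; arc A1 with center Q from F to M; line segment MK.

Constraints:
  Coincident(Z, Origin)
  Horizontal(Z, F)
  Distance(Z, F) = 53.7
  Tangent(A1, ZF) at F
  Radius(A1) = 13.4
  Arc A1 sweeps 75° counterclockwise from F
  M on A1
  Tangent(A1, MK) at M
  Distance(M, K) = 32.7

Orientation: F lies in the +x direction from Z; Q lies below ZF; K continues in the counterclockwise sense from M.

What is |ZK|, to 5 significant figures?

52.598

Z is at the origin; ZF is horizontal with |ZF| = 53.7 and F on the +x side, so F = (53.700, 0.0000). The tangent condition forces QF to be normal to ZF, so Q = F + (0, -13.4) = (53.700, -13.400). On A1, F sits at bearing 90° from Q; a 75° counterclockwise sweep puts M at bearing 165°, so M = Q + 13.4·(cos 165°, sin 165°) = (40.757, -9.9318). The tangent condition forces QM to be normal to MK, so MK runs along (−sin 165°, cos 165°); with |MK| = 32.7, K = (32.293, -41.518). Then |ZK| = |K − Z| = 52.598.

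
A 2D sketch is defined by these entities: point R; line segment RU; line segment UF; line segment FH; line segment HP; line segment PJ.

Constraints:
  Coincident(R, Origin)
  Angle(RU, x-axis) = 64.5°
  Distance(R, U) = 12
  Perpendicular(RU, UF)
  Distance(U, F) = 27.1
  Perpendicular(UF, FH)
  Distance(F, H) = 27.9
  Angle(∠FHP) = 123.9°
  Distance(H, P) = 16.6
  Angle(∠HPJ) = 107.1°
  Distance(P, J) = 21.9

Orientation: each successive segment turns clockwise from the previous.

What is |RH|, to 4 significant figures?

31.42

RU ⟂ UF, so UF runs at -25.50°; with |UF| = 27.1, F = (29.63, -0.8358). The perpendicularity gives FH at right angles to UF, so FH runs at -115.5°; with |FH| = 27.9, H = (17.61, -26.02). Then |RH| = |H − R| = 31.42.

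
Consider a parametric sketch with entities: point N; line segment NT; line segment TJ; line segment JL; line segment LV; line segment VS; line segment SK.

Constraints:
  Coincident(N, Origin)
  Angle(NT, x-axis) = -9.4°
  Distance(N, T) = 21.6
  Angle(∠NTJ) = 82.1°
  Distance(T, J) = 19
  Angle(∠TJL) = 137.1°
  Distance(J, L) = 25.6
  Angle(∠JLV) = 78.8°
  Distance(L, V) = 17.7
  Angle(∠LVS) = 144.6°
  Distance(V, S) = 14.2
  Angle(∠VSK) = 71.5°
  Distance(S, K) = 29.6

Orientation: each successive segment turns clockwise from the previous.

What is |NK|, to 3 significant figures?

26.5

N is at the origin; NT runs at -9.4° with length 21.6, so T = (21.3, -3.53). ∠NTJ = 82.1° gives TJ at -107° from the x-axis; with |TJ| = 19.0, J = (15.7, -21.7). ∠TJL = 137.1° gives JL at -150° from the x-axis; with |JL| = 25.6, L = (-6.55, -34.4). ∠JLV = 78.8° gives LV at 109° from the x-axis; with |LV| = 17.7, V = (-12.2, -17.6). ∠LVS = 144.6° gives VS at 73.2° from the x-axis; with |VS| = 14.2, S = (-8.10, -4.02). ∠VSK = 71.5° gives SK at -35.3° from the x-axis; with |SK| = 29.6, K = (16.1, -21.1). Then |NK| = |K − N| = 26.5.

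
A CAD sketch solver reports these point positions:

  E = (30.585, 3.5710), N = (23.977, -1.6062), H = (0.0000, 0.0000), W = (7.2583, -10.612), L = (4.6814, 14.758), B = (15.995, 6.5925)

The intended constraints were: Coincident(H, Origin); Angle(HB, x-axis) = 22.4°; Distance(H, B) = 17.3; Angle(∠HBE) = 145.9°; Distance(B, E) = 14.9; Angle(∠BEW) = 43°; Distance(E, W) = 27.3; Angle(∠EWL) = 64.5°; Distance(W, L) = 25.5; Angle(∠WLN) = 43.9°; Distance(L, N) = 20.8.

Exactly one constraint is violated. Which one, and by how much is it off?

Distance(L, N) = 20.8 — off by 4.50.

H = (0.00, 0.00) ✓; HB at 22.40° ✓; |HB| = 17.30 ✓; ∠HBE = 145.9° ✓; |BE| = 14.90 ✓; ∠BEW = 43.00° ✓; |EW| = 27.30 ✓; ∠EWL = 64.50° ✓; |WL| = 25.50 ✓; ∠WLN = 43.90° ✓; |LN| = 25.30 ✗.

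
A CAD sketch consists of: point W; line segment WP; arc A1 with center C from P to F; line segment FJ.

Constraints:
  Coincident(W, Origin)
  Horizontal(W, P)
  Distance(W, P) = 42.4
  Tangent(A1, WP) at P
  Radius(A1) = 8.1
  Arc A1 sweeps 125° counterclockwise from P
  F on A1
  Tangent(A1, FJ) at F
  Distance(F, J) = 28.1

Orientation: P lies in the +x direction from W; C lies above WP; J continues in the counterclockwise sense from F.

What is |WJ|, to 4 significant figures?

48.61

On A1, P sits at bearing -90° from C; a 125° counterclockwise sweep puts F at bearing 35°, so F = C + 8.1·(cos 35°, sin 35°) = (49.04, 12.75). A1 meets FJ tangentially, so CF is at right angles to FJ, so FJ runs along (−sin 35°, cos 35°); with |FJ| = 28.1, J = (32.92, 35.76). Then |WJ| = |J − W| = 48.61.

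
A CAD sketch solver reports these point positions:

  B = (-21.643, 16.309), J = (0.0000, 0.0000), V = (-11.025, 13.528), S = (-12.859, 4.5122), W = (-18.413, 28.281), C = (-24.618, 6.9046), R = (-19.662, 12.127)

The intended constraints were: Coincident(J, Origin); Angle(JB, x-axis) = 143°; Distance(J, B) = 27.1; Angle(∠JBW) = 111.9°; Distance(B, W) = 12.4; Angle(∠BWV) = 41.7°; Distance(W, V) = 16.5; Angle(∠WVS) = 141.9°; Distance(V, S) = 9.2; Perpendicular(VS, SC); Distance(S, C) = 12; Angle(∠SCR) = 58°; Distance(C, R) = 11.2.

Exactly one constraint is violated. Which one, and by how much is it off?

Distance(C, R) = 11.2 — off by 4.00.

J = (0.00, 0.00) ✓; JB at 143.0° ✓; |JB| = 27.10 ✓; ∠JBW = 111.9° ✓; |BW| = 12.40 ✓; ∠BWV = 41.70° ✓; |WV| = 16.50 ✓; ∠WVS = 141.9° ✓; |VS| = 9.200 ✓; ∠(VS, SC) = 90.00° ✓; |SC| = 12.00 ✓; ∠SCR = 58.00° ✓; |CR| = 7.200 ✗.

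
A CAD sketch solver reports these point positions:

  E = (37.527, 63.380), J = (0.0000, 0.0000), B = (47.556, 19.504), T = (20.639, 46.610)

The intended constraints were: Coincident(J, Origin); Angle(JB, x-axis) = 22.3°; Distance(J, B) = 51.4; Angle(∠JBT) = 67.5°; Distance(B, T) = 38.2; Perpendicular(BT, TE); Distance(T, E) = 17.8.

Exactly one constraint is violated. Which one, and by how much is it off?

Distance(T, E) = 17.8 — off by 6.00.

J = (0.00, 0.00) ✓; JB at 22.30° ✓; |JB| = 51.40 ✓; ∠JBT = 67.50° ✓; |BT| = 38.20 ✓; ∠(BT, TE) = 90.00° ✓; |TE| = 23.80 ✗.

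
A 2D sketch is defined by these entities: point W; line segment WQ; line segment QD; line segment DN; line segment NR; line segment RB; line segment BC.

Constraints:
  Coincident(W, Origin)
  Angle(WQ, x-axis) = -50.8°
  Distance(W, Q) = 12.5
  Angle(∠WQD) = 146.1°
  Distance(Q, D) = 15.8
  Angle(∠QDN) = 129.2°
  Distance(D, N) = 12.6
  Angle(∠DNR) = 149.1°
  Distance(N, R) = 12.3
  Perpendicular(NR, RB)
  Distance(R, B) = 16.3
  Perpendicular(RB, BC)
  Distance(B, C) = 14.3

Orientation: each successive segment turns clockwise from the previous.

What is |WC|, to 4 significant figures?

18.00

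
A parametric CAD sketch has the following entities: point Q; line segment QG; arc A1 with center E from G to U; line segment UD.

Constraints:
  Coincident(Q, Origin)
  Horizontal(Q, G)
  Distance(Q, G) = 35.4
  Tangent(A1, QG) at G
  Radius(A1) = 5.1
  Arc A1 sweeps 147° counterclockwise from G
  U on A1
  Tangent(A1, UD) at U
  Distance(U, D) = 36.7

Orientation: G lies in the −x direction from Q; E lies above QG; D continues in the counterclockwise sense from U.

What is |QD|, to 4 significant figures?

69.87

Q is at the origin; QG is horizontal with |QG| = 35.4 and G on the −x side, so G = (-35.40, 0.000). The tangent condition forces EG to be normal to QG, so E = G + (0, 5.1) = (-35.40, 5.100). On A1, G sits at bearing -90° from E; a 147° counterclockwise sweep puts U at bearing 57°, so U = E + 5.1·(cos 57°, sin 57°) = (-32.62, 9.377). Since A1 is tangent to UD there, EU ⟂ UD, so UD runs along (−sin 57°, cos 57°); with |UD| = 36.7, D = (-63.40, 29.37). Then |QD| = |D − Q| = 69.87.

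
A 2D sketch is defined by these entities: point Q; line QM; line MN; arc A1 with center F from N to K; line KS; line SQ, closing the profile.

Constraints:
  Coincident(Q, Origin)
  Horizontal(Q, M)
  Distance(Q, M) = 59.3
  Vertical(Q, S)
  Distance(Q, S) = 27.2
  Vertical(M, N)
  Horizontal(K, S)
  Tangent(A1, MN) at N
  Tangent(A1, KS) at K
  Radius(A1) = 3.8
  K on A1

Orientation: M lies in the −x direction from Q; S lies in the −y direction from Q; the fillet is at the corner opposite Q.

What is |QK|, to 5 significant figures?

61.807

Q is at the origin; Q and M share the same y with |QM| = 59.3 and M on the −x side, so M = (-59.300, 0.0000). Q and S share the same x with |QS| = 27.2 and S on the −y side, so S = (0.0000, -27.200). The virtual corner opposite Q is at (-59.300, -27.200). Tangency of A1 to MN means the radius FN is perpendicular to MN and since A1 is tangent to KS there, FK ⟂ KS, with radius 3.8, so the center F sits 3.8 in from both sides at F = (-55.500, -23.400). That places the tangent points at N = (-59.300, -23.400) on MN and K = (-55.500, -27.200) on KS. Then |QK| = |K − Q| = 61.807.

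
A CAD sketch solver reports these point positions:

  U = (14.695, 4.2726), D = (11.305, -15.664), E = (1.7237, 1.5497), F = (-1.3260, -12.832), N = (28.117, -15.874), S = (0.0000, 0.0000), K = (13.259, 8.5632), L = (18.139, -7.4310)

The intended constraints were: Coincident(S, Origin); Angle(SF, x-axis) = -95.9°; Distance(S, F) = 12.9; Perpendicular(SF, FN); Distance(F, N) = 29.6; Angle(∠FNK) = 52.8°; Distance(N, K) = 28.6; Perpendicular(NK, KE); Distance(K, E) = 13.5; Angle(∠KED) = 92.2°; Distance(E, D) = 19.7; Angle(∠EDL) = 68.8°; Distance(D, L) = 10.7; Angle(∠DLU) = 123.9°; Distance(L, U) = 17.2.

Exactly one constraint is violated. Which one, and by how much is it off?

Distance(L, U) = 17.2 — off by 5.00.

S = (0.00, 0.00) ✓; SF at -95.90° ✓; |SF| = 12.90 ✓; ∠(SF, FN) = 90.00° ✓; |FN| = 29.60 ✓; ∠FNK = 52.80° ✓; |NK| = 28.60 ✓; ∠(NK, KE) = 90.00° ✓; |KE| = 13.50 ✓; ∠KED = 92.20° ✓; |ED| = 19.70 ✓; ∠EDL = 68.80° ✓; |DL| = 10.70 ✓; ∠DLU = 123.9° ✓; |LU| = 12.20 ✗.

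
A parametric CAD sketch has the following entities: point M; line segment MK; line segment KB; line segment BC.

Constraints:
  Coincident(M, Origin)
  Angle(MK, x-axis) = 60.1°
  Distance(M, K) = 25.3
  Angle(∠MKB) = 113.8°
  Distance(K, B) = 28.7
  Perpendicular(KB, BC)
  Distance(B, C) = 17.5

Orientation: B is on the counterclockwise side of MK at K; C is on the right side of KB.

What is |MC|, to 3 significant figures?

56.3

M is at the origin; MK runs at 60.1° with length 25.3, so K = 25.3·(cos 60.1°, sin 60.1°) = (12.6, 21.9). ∠MKB = 113.8°, so KB runs at 60.1° + (180° − 113.8°) = 126° from the x-axis; with |KB| = 28.7, B = K + 28.7·(cos 126°, sin 126°) = (-4.38, 45.1). KB ⟂ BC; with |BC| = 17.5 on the right of KB, C = B + 17.5·(0.806, 0.592) = (9.72, 55.4). Then |MC| = |C − M| = 56.3.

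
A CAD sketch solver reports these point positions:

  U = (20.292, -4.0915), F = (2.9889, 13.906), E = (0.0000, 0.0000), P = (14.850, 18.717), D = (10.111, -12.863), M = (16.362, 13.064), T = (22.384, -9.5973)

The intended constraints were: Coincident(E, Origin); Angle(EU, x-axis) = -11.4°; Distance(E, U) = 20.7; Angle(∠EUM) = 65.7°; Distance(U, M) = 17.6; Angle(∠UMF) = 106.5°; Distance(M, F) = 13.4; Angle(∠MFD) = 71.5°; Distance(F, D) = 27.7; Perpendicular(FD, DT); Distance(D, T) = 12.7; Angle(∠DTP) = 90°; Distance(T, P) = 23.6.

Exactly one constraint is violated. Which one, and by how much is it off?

Distance(T, P) = 23.6 — off by 5.70.

E = (0.00, 0.00) ✓; EU at -11.40° ✓; |EU| = 20.70 ✓; ∠EUM = 65.70° ✓; |UM| = 17.60 ✓; ∠UMF = 106.5° ✓; |MF| = 13.40 ✓; ∠MFD = 71.50° ✓; |FD| = 27.70 ✓; ∠(FD, DT) = 90.00° ✓; |DT| = 12.70 ✓; ∠DTP = 90.00° ✓; |TP| = 29.30 ✗.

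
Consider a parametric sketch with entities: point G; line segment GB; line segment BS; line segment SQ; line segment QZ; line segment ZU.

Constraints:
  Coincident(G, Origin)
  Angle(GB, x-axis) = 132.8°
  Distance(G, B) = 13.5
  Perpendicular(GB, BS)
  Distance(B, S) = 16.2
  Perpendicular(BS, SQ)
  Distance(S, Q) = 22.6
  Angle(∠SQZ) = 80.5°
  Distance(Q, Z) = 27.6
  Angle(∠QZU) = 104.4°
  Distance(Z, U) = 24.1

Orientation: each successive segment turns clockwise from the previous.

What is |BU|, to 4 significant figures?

14.38

G is at the origin; GB runs at 132.8° with length 13.5, so B = (-9.172, 9.905). GB ⟂ BS, so BS runs at 42.80°; with |BS| = 16.2, S = (2.714, 20.91). BS is perpendicular to SQ, so SQ runs at -47.20°; with |SQ| = 22.6, Q = (18.07, 4.330). ∠SQZ = 80.5° gives QZ at -146.7° from the x-axis; with |QZ| = 27.6, Z = (-4.999, -10.82). ∠QZU = 104.4° gives ZU at 137.7° from the x-axis; with |ZU| = 24.1, U = (-22.82, 5.397). Then |BU| = |U − B| = 14.38.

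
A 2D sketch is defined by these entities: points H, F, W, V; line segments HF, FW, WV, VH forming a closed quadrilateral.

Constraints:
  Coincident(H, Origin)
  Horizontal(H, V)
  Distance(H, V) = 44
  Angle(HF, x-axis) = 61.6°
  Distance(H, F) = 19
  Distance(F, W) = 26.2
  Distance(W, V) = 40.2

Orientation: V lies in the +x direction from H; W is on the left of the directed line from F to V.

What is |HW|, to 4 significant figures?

44.89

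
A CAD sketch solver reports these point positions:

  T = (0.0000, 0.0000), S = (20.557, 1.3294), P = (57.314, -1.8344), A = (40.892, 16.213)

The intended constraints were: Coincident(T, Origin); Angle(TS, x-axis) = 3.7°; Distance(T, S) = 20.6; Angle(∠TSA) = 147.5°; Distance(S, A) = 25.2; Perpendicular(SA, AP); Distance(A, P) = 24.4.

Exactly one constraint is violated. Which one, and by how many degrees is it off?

Perpendicular(SA, AP) — off by 6.10°.

T = (0.00, 0.00) ✓; TS at 3.700° ✓; |TS| = 20.60 ✓; ∠TSA = 147.5° ✓; |SA| = 25.20 ✓; ∠(SA, AP) = 83.90° ✗; |AP| = 24.40 ✓.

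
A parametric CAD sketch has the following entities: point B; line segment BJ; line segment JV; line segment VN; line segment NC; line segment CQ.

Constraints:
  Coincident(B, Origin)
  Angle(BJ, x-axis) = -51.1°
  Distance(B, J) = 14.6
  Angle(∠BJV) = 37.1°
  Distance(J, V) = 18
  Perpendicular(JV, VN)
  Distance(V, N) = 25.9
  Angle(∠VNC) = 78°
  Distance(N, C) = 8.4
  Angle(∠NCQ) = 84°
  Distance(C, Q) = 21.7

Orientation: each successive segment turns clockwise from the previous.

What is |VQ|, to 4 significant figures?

3.826

B is at the origin; BJ runs at -51.1° with length 14.6, so J = (9.168, -11.36). ∠BJV = 37.1° gives JV at 166.0° from the x-axis; with |JV| = 18.0, V = (-8.297, -7.008). JV ⟂ VN, so VN runs at 76.00°; with |VN| = 25.9, N = (-2.031, 18.12). ∠VNC = 78.0° gives NC at -26.00° from the x-axis; with |NC| = 8.4, C = (5.519, 14.44). ∠NCQ = 84.0° gives CQ at -122.0° from the x-axis; with |CQ| = 21.7, Q = (-5.981, -3.962). Then |VQ| = |Q − V| = 3.826.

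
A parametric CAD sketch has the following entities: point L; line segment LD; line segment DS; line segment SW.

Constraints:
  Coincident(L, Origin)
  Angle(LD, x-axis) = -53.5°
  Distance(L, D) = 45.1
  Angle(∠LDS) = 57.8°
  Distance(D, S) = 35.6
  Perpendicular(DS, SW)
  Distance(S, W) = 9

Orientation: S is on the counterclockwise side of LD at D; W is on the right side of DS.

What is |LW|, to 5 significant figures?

48.561

∠LDS = 57.8°, so DS runs at -53.5° + (180° − 57.8°) = 68.700° from the x-axis; with |DS| = 35.6, S = D + 35.6·(cos 68.700°, sin 68.700°) = (39.758, -3.0857). The perpendicularity gives SW at right angles to DS; with |SW| = 9.0 on the right of DS, W = S + 9.0·(0.93169, -0.36325) = (48.143, -6.3550). Then |LW| = |W − L| = 48.561.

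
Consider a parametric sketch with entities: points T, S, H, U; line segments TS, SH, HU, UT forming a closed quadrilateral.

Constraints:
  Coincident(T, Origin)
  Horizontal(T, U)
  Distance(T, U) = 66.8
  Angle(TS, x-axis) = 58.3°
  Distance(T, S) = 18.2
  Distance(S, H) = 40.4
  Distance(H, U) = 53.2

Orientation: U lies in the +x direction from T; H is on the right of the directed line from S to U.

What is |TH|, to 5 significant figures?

30.538

Checks: T.y = 0.00, U.y = 0.00 ✓; |SH| = 40.40 ✓; |HU| = 53.20 ✓.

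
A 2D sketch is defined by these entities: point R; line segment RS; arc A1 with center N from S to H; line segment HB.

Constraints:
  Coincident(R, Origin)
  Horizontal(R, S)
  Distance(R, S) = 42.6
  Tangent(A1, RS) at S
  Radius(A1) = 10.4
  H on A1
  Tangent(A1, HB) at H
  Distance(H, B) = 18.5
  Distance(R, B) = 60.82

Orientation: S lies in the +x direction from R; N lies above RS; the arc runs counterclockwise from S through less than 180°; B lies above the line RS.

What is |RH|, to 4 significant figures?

53.92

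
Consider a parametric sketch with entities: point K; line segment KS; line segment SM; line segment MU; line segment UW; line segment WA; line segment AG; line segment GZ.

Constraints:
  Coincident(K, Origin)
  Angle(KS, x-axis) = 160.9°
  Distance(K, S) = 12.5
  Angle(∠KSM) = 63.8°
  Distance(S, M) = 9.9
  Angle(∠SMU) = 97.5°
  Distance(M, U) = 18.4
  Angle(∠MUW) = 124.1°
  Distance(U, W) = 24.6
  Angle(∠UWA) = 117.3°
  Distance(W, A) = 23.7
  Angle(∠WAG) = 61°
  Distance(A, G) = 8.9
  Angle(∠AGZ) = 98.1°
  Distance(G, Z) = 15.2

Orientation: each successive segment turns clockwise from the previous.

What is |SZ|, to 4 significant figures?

32.13

K is at the origin; KS runs at 160.9° with length 12.5, so S = (-11.81, 4.090). ∠KSM = 63.8° gives SM at 44.70° from the x-axis; with |SM| = 9.9, M = (-4.775, 11.05). ∠SMU = 97.5° gives MU at -37.80° from the x-axis; with |MU| = 18.4, U = (9.764, -0.2237). ∠MUW = 124.1° gives UW at -93.70° from the x-axis; with |UW| = 24.6, W = (8.176, -24.77). ∠UWA = 117.3° gives WA at -156.4° from the x-axis; with |WA| = 23.7, A = (-13.54, -34.26). ∠WAG = 61.0° gives AG at 84.60° from the x-axis; with |AG| = 8.9, G = (-12.70, -25.40). ∠AGZ = 98.1° gives GZ at 2.700° from the x-axis; with |GZ| = 15.2, Z = (2.479, -24.68). Then |SZ| = |Z − S| = 32.13.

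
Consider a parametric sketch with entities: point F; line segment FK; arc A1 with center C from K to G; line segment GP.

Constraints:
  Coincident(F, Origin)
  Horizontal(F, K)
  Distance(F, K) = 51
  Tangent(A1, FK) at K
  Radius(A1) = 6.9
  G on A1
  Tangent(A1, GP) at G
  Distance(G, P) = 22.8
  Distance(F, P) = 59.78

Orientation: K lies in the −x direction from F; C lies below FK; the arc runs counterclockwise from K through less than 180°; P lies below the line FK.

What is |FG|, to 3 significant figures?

58.3

F is at the origin; F and K share the same y with |FK| = 51.0 and K on the −x side, so K = (-51.0, 0.00). The tangent condition forces CK to be normal to FK, so C = K + (0, -6.9) = (-51.0, -6.90). Since CG ⟂ GP (tangency), |CP| = √(6.9² + 22.8²) = 23.8 regardless of where G sits on A1. So P lies on both circle(F, 59.78) and circle(C, 23.8); the below-FK intersection is P = (-51.3, -30.7). G is the foot of the tangent from P: G = (-57.6, -8.82).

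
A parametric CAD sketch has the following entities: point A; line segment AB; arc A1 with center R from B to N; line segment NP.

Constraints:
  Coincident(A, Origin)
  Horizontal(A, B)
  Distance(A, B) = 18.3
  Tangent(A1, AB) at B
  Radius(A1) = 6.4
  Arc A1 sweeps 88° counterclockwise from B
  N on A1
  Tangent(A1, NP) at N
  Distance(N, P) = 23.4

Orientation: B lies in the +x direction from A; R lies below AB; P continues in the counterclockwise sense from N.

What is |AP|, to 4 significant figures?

31.57

On A1, B sits at bearing 90° from R; an 88° counterclockwise sweep puts N at bearing 178°, so N = R + 6.4·(cos 178°, sin 178°) = (11.90, -6.177). A1 meets NP tangentially, so RN is at right angles to NP, so NP runs along (−sin 178°, cos 178°); with |NP| = 23.4, P = (11.09, -29.56). Then |AP| = |P − A| = 31.57.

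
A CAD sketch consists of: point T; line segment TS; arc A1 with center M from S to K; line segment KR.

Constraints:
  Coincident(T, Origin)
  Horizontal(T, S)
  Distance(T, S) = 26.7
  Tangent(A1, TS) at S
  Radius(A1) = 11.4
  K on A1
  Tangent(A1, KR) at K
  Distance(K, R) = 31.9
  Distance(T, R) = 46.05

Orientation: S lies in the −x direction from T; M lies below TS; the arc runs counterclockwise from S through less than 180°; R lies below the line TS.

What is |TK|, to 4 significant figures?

40.12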